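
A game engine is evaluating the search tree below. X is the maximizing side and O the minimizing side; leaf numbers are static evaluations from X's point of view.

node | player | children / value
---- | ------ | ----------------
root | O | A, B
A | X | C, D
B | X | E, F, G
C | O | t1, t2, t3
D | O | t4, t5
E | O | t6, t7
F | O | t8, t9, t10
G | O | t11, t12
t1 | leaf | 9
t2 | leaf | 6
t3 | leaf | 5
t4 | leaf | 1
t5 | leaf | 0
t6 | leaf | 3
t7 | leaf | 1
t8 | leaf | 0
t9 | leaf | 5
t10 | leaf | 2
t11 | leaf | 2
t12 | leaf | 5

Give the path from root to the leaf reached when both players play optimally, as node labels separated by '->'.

root -> B -> G -> t11

C (O): min(9, 6, 5) = 5
D (O): min(1, 0) = 0
A (X): max(5, 0) = 5
E (O): min(3, 1) = 1
F (O): min(0, 5, 2) = 0
G (O): min(2, 5) = 2
B (X): max(1, 0, 2) = 2
root (O): min(5, 2) = 2
At root, O picks B (lowest: 2).
At B, X picks G (highest: 2).
At G, O picks t11 (lowest: 2).
Terminal value 2.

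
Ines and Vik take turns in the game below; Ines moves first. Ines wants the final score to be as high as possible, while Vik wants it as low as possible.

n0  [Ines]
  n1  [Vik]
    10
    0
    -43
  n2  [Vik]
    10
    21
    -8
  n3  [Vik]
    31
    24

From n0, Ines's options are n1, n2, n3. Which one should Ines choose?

n3

n1 (Vik): min(10, 0, -43) = -43
n2 (Vik): min(10, 21, -8) = -8
n3 (Vik): min(31, 24) = 24
n0 (Ines): max(-43, -8, 24) = 24
Ines at n0 wants the highest of {n1=-43, n2=-8, n3=24}, so chooses n3.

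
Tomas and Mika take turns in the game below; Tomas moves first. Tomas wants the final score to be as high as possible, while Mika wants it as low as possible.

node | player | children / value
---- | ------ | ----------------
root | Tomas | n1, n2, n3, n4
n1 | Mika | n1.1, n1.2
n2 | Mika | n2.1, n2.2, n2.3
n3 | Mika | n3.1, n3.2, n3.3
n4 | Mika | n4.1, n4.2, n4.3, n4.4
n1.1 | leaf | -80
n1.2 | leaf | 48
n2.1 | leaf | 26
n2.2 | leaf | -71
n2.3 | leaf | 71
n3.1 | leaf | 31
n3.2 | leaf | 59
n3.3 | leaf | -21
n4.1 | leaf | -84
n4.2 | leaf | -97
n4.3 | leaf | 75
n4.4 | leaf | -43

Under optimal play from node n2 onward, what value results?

-71

n2 (Mika): min(26, -71, 71) = -71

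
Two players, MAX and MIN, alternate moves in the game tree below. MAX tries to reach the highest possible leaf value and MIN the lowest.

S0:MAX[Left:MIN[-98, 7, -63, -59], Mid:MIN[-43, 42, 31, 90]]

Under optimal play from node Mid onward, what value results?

-43

Mid (MIN): min(-43, 42, 31, 90) = -43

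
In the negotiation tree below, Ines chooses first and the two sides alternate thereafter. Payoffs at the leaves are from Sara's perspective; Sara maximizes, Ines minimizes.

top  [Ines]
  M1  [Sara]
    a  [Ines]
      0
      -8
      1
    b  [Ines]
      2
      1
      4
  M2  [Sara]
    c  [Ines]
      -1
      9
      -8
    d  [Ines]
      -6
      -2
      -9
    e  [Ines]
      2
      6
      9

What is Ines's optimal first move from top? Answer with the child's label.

M1

a (Ines): min(0, -8, 1) = -8
b (Ines): min(2, 1, 4) = 1
M1 (Sara): max(-8, 1) = 1
c (Ines): min(-1, 9, -8) = -8
d (Ines): min(-6, -2, -9) = -9
e (Ines): min(2, 6, 9) = 2
M2 (Sara): max(-8, -9, 2) = 2
top (Ines): min(1, 2) = 1
Ines at top wants the lowest of {M1=1, M2=2}, so chooses M1.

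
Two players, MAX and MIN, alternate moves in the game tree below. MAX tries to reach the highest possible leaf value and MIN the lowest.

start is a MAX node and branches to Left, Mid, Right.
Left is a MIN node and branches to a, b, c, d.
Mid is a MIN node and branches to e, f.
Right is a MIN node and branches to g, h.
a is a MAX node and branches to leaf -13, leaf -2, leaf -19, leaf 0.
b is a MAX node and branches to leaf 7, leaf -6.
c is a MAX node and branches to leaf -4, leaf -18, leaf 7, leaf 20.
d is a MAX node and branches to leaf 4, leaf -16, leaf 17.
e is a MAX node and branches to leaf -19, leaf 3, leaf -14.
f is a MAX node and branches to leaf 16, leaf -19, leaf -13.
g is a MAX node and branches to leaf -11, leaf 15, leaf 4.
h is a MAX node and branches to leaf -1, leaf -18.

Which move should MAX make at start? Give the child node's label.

a (MAX): max(-13, -2, -19, 0) = 0
b (MAX): max(7, -6) = 7
c (MAX): max(-4, -18, 7, 20) = 20
d (MAX): max(4, -16, 17) = 17
Left (MIN): min(0, 7, 20, 17) = 0
e (MAX): max(-19, 3, -14) = 3
f (MAX): max(16, -19, -13) = 16
Mid (MIN): min(3, 16) = 3
g (MAX): max(-11, 15, 4) = 15
h (MAX): max(-1, -18) = -1
Right (MIN): min(15, -1) = -1
start (MAX): max(0, 3, -1) = 3
MAX at start wants the highest of {Left=0, Mid=3, Right=-1}, so chooses Mid.

Mid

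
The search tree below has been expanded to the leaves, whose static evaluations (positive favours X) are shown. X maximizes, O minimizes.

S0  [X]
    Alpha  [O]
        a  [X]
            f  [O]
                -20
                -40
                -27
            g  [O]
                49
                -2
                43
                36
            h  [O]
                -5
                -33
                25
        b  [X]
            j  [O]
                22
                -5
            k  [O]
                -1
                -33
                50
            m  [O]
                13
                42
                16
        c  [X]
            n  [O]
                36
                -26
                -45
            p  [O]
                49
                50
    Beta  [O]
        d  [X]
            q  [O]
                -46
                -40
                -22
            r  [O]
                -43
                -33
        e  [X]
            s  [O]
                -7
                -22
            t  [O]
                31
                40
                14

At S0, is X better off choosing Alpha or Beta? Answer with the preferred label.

f (O): min(-20, -40, -27) = -40
g (O): min(49, -2, 43, 36) = -2
h (O): min(-5, -33, 25) = -33
a (X): max(-40, -2, -33) = -2
j (O): min(22, -5) = -5
k (O): min(-1, -33, 50) = -33
m (O): min(13, 42, 16) = 13
b (X): max(-5, -33, 13) = 13
n (O): min(36, -26, -45) = -45
p (O): min(49, 50) = 49
c (X): max(-45, 49) = 49
Alpha (O): min(-2, 13, 49) = -2
q (O): min(-46, -40, -22) = -46
r (O): min(-43, -33) = -43
d (X): max(-46, -43) = -43
s (O): min(-7, -22) = -22
t (O): min(31, 40, 14) = 14
e (X): max(-22, 14) = 14
Beta (O): min(-43, 14) = -43
X prefers the higher value; Alpha=-2, Beta=-43. Alpha is better since -2 > -43.

Alpha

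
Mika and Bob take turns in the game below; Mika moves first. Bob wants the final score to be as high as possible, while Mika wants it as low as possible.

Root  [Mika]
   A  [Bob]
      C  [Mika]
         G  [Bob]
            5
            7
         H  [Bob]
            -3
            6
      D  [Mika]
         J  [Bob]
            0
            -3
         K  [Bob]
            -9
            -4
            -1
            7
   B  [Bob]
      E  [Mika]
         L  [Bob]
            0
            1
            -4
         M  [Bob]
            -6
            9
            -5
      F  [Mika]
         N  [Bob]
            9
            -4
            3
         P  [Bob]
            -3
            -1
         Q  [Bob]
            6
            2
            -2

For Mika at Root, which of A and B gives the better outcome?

G (Bob): max(5, 7) = 7
H (Bob): max(-3, 6) = 6
C (Mika): min(7, 6) = 6
J (Bob): max(0, -3) = 0
K (Bob): max(-9, -4, -1, 7) = 7
D (Mika): min(0, 7) = 0
A (Bob): max(6, 0) = 6
L (Bob): max(0, 1, -4) = 1
M (Bob): max(-6, 9, -5) = 9
E (Mika): min(1, 9) = 1
N (Bob): max(9, -4, 3) = 9
P (Bob): max(-3, -1) = -1
Q (Bob): max(6, 2, -2) = 6
F (Mika): min(9, -1, 6) = -1
B (Bob): max(1, -1) = 1
Mika prefers the lower value; A=6, B=1. B is better since 1 < 6.

B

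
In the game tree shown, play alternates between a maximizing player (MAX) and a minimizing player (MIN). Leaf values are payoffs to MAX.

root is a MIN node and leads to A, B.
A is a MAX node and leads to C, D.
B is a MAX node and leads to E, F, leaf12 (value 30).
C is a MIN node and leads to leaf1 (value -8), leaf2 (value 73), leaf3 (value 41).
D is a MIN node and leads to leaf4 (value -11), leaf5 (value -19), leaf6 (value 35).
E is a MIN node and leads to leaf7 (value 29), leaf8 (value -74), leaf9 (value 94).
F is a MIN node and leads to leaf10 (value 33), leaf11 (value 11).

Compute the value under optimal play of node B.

30

E (MIN): min(29, -74, 94) = -74
F (MIN): min(33, 11) = 11
B (MAX): max(-74, 11, 30) = 30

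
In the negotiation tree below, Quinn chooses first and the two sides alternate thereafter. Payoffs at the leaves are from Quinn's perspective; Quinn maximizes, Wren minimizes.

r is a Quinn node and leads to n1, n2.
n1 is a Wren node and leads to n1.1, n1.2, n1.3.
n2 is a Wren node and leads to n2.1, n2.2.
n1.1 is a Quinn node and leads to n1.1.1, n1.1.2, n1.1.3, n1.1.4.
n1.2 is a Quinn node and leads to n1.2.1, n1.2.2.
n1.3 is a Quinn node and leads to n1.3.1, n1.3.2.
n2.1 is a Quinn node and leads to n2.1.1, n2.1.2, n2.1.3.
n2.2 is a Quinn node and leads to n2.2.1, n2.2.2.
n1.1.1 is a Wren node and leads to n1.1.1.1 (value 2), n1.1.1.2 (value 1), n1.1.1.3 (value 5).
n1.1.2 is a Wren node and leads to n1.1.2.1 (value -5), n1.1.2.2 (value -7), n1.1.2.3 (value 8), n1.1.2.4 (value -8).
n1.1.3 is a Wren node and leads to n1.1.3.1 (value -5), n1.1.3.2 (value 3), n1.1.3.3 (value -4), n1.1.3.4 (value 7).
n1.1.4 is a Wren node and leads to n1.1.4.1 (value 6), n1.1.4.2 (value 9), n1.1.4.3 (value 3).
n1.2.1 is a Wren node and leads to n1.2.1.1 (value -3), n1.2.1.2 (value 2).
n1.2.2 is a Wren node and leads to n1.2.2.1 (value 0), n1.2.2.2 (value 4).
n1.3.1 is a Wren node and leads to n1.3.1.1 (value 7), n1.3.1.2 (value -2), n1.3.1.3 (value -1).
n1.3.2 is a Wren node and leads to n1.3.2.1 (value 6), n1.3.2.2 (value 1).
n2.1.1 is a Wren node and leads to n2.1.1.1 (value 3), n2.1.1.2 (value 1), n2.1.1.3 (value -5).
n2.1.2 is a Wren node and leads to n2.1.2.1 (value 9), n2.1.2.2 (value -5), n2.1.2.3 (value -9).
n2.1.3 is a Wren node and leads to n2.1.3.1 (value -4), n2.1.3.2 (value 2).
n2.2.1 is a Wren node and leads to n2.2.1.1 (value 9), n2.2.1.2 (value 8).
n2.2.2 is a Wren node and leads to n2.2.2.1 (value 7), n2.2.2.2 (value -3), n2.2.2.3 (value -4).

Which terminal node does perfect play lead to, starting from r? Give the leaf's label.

n1.1.1 (Wren): min(2, 1, 5) = 1
n1.1.2 (Wren): min(-5, -7, 8, -8) = -8
n1.1.3 (Wren): min(-5, 3, -4, 7) = -5
n1.1.4 (Wren): min(6, 9, 3) = 3
n1.1 (Quinn): max(1, -8, -5, 3) = 3
n1.2.1 (Wren): min(-3, 2) = -3
n1.2.2 (Wren): min(0, 4) = 0
n1.2 (Quinn): max(-3, 0) = 0
n1.3.1 (Wren): min(7, -2, -1) = -2
n1.3.2 (Wren): min(6, 1) = 1
n1.3 (Quinn): max(-2, 1) = 1
n1 (Wren): min(3, 0, 1) = 0
n2.1.1 (Wren): min(3, 1, -5) = -5
n2.1.2 (Wren): min(9, -5, -9) = -9
n2.1.3 (Wren): min(-4, 2) = -4
n2.1 (Quinn): max(-5, -9, -4) = -4
n2.2.1 (Wren): min(9, 8) = 8
n2.2.2 (Wren): min(7, -3, -4) = -4
n2.2 (Quinn): max(8, -4) = 8
n2 (Wren): min(-4, 8) = -4
r (Quinn): max(0, -4) = 0
At r, Quinn picks n1 (highest: 0).
At n1, Wren picks n1.2 (lowest: 0).
At n1.2, Quinn picks n1.2.2 (highest: 0).
At n1.2.2, Wren picks n1.2.2.1 (lowest: 0).
Terminal value 0.

n1.2.2.1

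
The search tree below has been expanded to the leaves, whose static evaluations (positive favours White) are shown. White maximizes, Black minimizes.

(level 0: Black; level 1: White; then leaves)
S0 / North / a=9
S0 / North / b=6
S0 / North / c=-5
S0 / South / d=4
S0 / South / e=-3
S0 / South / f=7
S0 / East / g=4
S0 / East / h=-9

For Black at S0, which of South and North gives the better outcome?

South (White): max(4, -3, 7) = 7
North (White): max(9, 6, -5) = 9
Black prefers the lower value; South=7, North=9. South is better since 7 < 9.

South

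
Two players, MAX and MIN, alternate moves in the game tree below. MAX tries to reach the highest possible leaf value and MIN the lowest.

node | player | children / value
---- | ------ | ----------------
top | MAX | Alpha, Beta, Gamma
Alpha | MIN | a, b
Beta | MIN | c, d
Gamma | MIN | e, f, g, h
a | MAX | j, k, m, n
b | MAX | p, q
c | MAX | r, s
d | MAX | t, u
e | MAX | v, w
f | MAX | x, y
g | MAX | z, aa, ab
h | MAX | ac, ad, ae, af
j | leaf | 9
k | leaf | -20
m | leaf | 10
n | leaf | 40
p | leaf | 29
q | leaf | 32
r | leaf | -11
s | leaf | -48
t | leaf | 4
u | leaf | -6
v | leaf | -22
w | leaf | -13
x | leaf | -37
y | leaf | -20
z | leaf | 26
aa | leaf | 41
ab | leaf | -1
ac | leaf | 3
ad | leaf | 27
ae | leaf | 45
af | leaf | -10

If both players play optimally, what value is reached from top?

a (MAX): max(9, -20, 10, 40) = 40
b (MAX): max(29, 32) = 32
Alpha (MIN): min(40, 32) = 32
c (MAX): max(-11, -48) = -11
d (MAX): max(4, -6) = 4
Beta (MIN): min(-11, 4) = -11
e (MAX): max(-22, -13) = -13
f (MAX): max(-37, -20) = -20
g (MAX): max(26, 41, -1) = 41
h (MAX): max(3, 27, 45, -10) = 45
Gamma (MIN): min(-13, -20, 41, 45) = -20
top (MAX): max(32, -11, -20) = 32

32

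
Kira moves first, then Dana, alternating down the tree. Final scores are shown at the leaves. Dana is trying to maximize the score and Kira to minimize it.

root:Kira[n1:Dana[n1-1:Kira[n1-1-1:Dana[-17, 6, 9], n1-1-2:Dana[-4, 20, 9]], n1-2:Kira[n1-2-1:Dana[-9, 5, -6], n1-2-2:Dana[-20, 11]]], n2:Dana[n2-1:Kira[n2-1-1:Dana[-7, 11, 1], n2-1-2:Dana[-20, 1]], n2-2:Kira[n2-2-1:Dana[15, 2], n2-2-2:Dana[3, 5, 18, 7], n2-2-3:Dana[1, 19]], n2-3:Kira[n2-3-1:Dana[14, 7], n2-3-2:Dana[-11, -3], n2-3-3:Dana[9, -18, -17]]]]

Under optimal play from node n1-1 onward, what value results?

n1-1-1 (Dana): max(-17, 6, 9) = 9
n1-1-2 (Dana): max(-4, 20, 9) = 20
n1-1 (Kira): min(9, 20) = 9

9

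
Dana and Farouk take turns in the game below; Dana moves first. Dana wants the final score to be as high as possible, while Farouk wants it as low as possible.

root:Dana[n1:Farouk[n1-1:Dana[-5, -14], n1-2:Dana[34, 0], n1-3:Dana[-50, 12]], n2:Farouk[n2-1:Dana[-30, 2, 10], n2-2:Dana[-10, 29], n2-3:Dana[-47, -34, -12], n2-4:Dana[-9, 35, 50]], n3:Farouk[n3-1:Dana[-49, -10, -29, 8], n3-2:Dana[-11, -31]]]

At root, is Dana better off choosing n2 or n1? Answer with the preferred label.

n2-1 (Dana): max(-30, 2, 10) = 10
n2-2 (Dana): max(-10, 29) = 29
n2-3 (Dana): max(-47, -34, -12) = -12
n2-4 (Dana): max(-9, 35, 50) = 50
n2 (Farouk): min(10, 29, -12, 50) = -12
n1-1 (Dana): max(-5, -14) = -5
n1-2 (Dana): max(34, 0) = 34
n1-3 (Dana): max(-50, 12) = 12
n1 (Farouk): min(-5, 34, 12) = -5
Dana prefers the higher value; n2=-12, n1=-5. n1 is better since -5 > -12.

n1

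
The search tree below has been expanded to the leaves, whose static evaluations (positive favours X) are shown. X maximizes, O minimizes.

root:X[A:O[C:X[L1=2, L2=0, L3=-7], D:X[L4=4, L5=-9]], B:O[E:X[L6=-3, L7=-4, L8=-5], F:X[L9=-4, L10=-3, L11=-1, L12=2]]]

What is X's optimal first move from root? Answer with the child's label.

C (X): max(2, 0, -7) = 2
D (X): max(4, -9) = 4
A (O): min(2, 4) = 2
E (X): max(-3, -4, -5) = -3
F (X): max(-4, -3, -1, 2) = 2
B (O): min(-3, 2) = -3
root (X): max(2, -3) = 2
X at root wants the highest of {A=2, B=-3}, so chooses A.

A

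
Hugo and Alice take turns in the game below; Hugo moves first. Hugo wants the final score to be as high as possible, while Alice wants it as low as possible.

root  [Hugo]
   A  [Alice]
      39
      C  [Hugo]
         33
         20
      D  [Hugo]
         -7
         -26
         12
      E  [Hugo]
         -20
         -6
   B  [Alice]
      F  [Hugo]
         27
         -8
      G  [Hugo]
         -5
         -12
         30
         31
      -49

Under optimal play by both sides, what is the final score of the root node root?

C (Hugo): max(33, 20) = 33
D (Hugo): max(-7, -26, 12) = 12
E (Hugo): max(-20, -6) = -6
A (Alice): min(39, 33, 12, -6) = -6
F (Hugo): max(27, -8) = 27
G (Hugo): max(-5, -12, 30, 31) = 31
B (Alice): min(27, 31, -49) = -49
root (Hugo): max(-6, -49) = -6

-6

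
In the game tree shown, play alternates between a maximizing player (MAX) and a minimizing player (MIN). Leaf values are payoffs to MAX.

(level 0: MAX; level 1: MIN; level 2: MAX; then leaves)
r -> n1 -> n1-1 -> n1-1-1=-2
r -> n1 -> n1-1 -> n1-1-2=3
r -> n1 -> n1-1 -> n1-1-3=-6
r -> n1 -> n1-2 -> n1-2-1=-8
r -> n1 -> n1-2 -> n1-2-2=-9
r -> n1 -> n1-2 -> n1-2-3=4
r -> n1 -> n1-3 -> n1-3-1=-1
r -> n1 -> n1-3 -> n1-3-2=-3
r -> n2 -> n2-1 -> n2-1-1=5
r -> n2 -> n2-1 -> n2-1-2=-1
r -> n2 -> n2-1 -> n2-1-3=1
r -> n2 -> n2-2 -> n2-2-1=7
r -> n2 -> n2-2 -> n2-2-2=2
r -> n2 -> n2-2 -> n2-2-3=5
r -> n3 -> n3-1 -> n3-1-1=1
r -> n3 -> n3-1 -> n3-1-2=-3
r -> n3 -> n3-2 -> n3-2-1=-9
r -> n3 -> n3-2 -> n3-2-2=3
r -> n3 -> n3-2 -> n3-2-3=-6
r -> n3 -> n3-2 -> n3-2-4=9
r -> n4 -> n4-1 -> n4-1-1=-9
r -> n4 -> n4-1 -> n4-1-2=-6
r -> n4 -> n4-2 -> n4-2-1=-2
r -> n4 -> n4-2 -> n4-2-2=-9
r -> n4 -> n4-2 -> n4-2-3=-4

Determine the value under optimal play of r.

5

n1-1 (MAX): max(-2, 3, -6) = 3
n1-2 (MAX): max(-8, -9, 4) = 4
n1-3 (MAX): max(-1, -3) = -1
n1 (MIN): min(3, 4, -1) = -1
n2-1 (MAX): max(5, -1, 1) = 5
n2-2 (MAX): max(7, 2, 5) = 7
n2 (MIN): min(5, 7) = 5
n3-1 (MAX): max(1, -3) = 1
n3-2 (MAX): max(-9, 3, -6, 9) = 9
n3 (MIN): min(1, 9) = 1
n4-1 (MAX): max(-9, -6) = -6
n4-2 (MAX): max(-2, -9, -4) = -2
n4 (MIN): min(-6, -2) = -6
r (MAX): max(-1, 5, 1, -6) = 5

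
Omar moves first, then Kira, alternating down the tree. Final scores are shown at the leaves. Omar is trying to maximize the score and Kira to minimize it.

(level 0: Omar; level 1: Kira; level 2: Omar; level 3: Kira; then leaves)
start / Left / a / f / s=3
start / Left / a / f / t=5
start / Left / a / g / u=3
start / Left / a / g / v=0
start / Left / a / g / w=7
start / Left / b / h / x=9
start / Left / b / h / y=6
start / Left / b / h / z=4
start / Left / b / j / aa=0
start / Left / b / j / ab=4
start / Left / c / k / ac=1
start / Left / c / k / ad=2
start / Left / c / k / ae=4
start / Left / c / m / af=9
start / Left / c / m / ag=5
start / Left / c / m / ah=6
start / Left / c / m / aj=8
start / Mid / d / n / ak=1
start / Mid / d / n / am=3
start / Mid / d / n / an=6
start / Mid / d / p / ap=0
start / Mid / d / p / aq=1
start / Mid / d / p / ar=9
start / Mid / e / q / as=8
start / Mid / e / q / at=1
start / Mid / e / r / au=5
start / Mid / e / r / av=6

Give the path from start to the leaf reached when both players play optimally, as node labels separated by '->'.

f (Kira): min(3, 5) = 3
g (Kira): min(3, 0, 7) = 0
a (Omar): max(3, 0) = 3
h (Kira): min(9, 6, 4) = 4
j (Kira): min(0, 4) = 0
b (Omar): max(4, 0) = 4
k (Kira): min(1, 2, 4) = 1
m (Kira): min(9, 5, 6, 8) = 5
c (Omar): max(1, 5) = 5
Left (Kira): min(3, 4, 5) = 3
n (Kira): min(1, 3, 6) = 1
p (Kira): min(0, 1, 9) = 0
d (Omar): max(1, 0) = 1
q (Kira): min(8, 1) = 1
r (Kira): min(5, 6) = 5
e (Omar): max(1, 5) = 5
Mid (Kira): min(1, 5) = 1
start (Omar): max(3, 1) = 3
At start, Omar picks Left (highest: 3).
At Left, Kira picks a (lowest: 3).
At a, Omar picks f (highest: 3).
At f, Kira picks s (lowest: 3).
Terminal value 3.

start -> Left -> a -> f -> s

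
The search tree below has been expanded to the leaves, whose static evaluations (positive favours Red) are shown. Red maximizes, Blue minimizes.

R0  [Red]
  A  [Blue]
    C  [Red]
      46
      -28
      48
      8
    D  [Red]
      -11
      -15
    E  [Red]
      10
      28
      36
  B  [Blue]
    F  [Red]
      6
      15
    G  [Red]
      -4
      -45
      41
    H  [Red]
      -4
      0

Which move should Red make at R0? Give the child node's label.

C (Red): max(46, -28, 48, 8) = 48
D (Red): max(-11, -15) = -11
E (Red): max(10, 28, 36) = 36
A (Blue): min(48, -11, 36) = -11
F (Red): max(6, 15) = 15
G (Red): max(-4, -45, 41) = 41
H (Red): max(-4, 0) = 0
B (Blue): min(15, 41, 0) = 0
R0 (Red): max(-11, 0) = 0
Red at R0 wants the highest of {A=-11, B=0}, so chooses B.

B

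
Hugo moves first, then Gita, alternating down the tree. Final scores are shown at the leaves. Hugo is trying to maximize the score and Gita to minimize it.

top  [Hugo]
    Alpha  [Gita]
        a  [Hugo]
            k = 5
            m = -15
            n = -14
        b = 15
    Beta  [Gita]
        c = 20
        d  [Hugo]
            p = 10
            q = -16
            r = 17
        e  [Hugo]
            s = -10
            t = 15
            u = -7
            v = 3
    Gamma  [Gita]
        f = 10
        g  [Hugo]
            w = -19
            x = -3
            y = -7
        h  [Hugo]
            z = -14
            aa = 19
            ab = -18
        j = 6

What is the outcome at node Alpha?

a (Hugo): max(5, -15, -14) = 5
Alpha (Gita): min(5, 15) = 5

5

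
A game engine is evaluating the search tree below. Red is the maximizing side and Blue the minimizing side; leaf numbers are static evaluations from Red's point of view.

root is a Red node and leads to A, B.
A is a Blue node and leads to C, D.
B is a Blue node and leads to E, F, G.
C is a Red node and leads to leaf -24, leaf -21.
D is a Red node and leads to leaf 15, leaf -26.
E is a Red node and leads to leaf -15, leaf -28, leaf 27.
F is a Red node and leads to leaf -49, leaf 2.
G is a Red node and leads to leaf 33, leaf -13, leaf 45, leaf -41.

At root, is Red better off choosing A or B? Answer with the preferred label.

C (Red): max(-24, -21) = -21
D (Red): max(15, -26) = 15
A (Blue): min(-21, 15) = -21
E (Red): max(-15, -28, 27) = 27
F (Red): max(-49, 2) = 2
G (Red): max(33, -13, 45, -41) = 45
B (Blue): min(27, 2, 45) = 2
Red prefers the higher value; A=-21, B=2. B is better since 2 > -21.

B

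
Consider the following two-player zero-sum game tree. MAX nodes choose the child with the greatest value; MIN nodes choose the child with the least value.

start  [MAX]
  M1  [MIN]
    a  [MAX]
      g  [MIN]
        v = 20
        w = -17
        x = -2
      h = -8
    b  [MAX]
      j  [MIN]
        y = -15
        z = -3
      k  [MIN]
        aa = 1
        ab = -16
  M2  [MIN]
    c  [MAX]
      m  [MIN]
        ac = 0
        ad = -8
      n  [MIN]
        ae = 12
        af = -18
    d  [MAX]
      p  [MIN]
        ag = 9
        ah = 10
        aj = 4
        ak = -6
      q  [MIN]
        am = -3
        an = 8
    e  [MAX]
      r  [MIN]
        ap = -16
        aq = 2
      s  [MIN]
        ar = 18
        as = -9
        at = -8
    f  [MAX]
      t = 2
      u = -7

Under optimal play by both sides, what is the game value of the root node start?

-9

g (MIN): min(20, -17, -2) = -17
a (MAX): max(-17, -8) = -8
j (MIN): min(-15, -3) = -15
k (MIN): min(1, -16) = -16
b (MAX): max(-15, -16) = -15
M1 (MIN): min(-8, -15) = -15
m (MIN): min(0, -8) = -8
n (MIN): min(12, -18) = -18
c (MAX): max(-8, -18) = -8
p (MIN): min(9, 10, 4, -6) = -6
q (MIN): min(-3, 8) = -3
d (MAX): max(-6, -3) = -3
r (MIN): min(-16, 2) = -16
s (MIN): min(18, -9, -8) = -9
e (MAX): max(-16, -9) = -9
f (MAX): max(2, -7) = 2
M2 (MIN): min(-8, -3, -9, 2) = -9
start (MAX): max(-15, -9) = -9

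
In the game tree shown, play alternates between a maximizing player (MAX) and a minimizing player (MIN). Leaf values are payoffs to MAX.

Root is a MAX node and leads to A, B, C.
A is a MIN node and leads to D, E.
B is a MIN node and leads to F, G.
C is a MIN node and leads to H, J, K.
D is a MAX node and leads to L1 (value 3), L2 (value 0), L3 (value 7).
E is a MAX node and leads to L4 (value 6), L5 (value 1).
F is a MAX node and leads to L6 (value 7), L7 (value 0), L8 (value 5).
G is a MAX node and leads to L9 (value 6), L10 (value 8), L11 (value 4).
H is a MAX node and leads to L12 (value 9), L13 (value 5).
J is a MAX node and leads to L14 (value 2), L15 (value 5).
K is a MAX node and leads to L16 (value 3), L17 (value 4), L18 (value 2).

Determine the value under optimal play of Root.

7

D (MAX): max(3, 0, 7) = 7
E (MAX): max(6, 1) = 6
A (MIN): min(7, 6) = 6
F (MAX): max(7, 0, 5) = 7
G (MAX): max(6, 8, 4) = 8
B (MIN): min(7, 8) = 7
H (MAX): max(9, 5) = 9
J (MAX): max(2, 5) = 5
K (MAX): max(3, 4, 2) = 4
C (MIN): min(9, 5, 4) = 4
Root (MAX): max(6, 7, 4) = 7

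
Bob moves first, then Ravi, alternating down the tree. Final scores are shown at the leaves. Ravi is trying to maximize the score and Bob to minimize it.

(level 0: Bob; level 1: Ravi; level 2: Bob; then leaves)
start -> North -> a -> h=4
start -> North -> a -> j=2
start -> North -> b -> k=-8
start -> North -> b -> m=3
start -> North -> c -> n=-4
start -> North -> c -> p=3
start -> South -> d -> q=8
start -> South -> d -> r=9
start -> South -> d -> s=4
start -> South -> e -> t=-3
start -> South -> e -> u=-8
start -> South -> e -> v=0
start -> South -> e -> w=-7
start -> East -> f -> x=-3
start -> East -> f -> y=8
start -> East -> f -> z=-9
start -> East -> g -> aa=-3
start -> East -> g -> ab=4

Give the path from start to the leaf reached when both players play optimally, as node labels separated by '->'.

a (Bob): min(4, 2) = 2
b (Bob): min(-8, 3) = -8
c (Bob): min(-4, 3) = -4
North (Ravi): max(2, -8, -4) = 2
d (Bob): min(8, 9, 4) = 4
e (Bob): min(-3, -8, 0, -7) = -8
South (Ravi): max(4, -8) = 4
f (Bob): min(-3, 8, -9) = -9
g (Bob): min(-3, 4) = -3
East (Ravi): max(-9, -3) = -3
start (Bob): min(2, 4, -3) = -3
At start, Bob picks East (lowest: -3).
At East, Ravi picks g (highest: -3).
At g, Bob picks aa (lowest: -3).
Terminal value -3.

start -> East -> g -> aa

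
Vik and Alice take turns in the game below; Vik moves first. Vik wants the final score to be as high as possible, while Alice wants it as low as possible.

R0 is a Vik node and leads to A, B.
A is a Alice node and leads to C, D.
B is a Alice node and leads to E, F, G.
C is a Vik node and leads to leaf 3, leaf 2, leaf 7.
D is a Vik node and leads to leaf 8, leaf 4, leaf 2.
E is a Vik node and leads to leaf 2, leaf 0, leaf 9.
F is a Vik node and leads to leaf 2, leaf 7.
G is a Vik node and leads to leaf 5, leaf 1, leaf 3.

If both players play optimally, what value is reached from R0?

7

C (Vik): max(3, 2, 7) = 7
D (Vik): max(8, 4, 2) = 8
A (Alice): min(7, 8) = 7
E (Vik): max(2, 0, 9) = 9
F (Vik): max(2, 7) = 7
G (Vik): max(5, 1, 3) = 5
B (Alice): min(9, 7, 5) = 5
R0 (Vik): max(7, 5) = 7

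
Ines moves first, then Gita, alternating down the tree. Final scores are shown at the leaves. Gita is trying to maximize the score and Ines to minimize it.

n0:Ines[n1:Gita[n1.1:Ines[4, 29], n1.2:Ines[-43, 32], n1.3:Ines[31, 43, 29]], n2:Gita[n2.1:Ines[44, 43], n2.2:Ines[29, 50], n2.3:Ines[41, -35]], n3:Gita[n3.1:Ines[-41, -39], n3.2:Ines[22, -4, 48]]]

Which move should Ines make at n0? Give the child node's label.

n3

n1.1 (Ines): min(4, 29) = 4
n1.2 (Ines): min(-43, 32) = -43
n1.3 (Ines): min(31, 43, 29) = 29
n1 (Gita): max(4, -43, 29) = 29
n2.1 (Ines): min(44, 43) = 43
n2.2 (Ines): min(29, 50) = 29
n2.3 (Ines): min(41, -35) = -35
n2 (Gita): max(43, 29, -35) = 43
n3.1 (Ines): min(-41, -39) = -41
n3.2 (Ines): min(22, -4, 48) = -4
n3 (Gita): max(-41, -4) = -4
n0 (Ines): min(29, 43, -4) = -4
Ines at n0 wants the lowest of {n1=29, n2=43, n3=-4}, so chooses n3.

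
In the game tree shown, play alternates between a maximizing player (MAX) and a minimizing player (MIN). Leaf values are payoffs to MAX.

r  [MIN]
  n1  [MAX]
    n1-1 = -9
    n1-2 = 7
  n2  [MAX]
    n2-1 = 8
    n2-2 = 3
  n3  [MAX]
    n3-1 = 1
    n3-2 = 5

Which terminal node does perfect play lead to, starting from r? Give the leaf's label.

n3-2

n1 (MAX): max(-9, 7) = 7
n2 (MAX): max(8, 3) = 8
n3 (MAX): max(1, 5) = 5
r (MIN): min(7, 8, 5) = 5
At r, MIN picks n3 (lowest: 5).
At n3, MAX picks n3-2 (highest: 5).
Terminal value 5.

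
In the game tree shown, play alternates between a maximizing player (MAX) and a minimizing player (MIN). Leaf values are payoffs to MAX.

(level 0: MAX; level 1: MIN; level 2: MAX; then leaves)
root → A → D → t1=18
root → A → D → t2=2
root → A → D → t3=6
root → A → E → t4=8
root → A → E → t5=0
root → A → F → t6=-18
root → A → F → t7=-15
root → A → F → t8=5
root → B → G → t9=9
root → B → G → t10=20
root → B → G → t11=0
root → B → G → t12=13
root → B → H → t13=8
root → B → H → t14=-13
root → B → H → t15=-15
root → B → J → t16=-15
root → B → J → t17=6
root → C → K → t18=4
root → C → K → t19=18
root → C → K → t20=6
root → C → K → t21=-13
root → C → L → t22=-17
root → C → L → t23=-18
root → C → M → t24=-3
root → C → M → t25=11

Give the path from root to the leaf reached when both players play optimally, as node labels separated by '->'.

D (MAX): max(18, 2, 6) = 18
E (MAX): max(8, 0) = 8
F (MAX): max(-18, -15, 5) = 5
A (MIN): min(18, 8, 5) = 5
G (MAX): max(9, 20, 0, 13) = 20
H (MAX): max(8, -13, -15) = 8
J (MAX): max(-15, 6) = 6
B (MIN): min(20, 8, 6) = 6
K (MAX): max(4, 18, 6, -13) = 18
L (MAX): max(-17, -18) = -17
M (MAX): max(-3, 11) = 11
C (MIN): min(18, -17, 11) = -17
root (MAX): max(5, 6, -17) = 6
At root, MAX picks B (highest: 6).
At B, MIN picks J (lowest: 6).
At J, MAX picks t17 (highest: 6).
Terminal value 6.

root -> B -> J -> t17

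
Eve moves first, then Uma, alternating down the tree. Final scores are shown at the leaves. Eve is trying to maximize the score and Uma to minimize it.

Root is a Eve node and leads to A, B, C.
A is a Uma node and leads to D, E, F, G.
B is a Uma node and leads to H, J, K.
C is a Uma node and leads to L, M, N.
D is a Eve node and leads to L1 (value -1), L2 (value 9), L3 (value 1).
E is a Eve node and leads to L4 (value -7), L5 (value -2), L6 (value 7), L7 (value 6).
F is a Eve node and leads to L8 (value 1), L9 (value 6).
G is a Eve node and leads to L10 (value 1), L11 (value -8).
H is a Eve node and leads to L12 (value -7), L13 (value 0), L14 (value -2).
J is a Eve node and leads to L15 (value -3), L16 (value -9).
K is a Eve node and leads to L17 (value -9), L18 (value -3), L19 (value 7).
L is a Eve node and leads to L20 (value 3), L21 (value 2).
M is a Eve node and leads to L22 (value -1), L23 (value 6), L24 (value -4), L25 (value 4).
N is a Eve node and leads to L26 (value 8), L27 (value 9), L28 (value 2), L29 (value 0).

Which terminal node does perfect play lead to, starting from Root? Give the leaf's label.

L20

D (Eve): max(-1, 9, 1) = 9
E (Eve): max(-7, -2, 7, 6) = 7
F (Eve): max(1, 6) = 6
G (Eve): max(1, -8) = 1
A (Uma): min(9, 7, 6, 1) = 1
H (Eve): max(-7, 0, -2) = 0
J (Eve): max(-3, -9) = -3
K (Eve): max(-9, -3, 7) = 7
B (Uma): min(0, -3, 7) = -3
L (Eve): max(3, 2) = 3
M (Eve): max(-1, 6, -4, 4) = 6
N (Eve): max(8, 9, 2, 0) = 9
C (Uma): min(3, 6, 9) = 3
Root (Eve): max(1, -3, 3) = 3
At Root, Eve picks C (highest: 3).
At C, Uma picks L (lowest: 3).
At L, Eve picks L20 (highest: 3).
Terminal value 3.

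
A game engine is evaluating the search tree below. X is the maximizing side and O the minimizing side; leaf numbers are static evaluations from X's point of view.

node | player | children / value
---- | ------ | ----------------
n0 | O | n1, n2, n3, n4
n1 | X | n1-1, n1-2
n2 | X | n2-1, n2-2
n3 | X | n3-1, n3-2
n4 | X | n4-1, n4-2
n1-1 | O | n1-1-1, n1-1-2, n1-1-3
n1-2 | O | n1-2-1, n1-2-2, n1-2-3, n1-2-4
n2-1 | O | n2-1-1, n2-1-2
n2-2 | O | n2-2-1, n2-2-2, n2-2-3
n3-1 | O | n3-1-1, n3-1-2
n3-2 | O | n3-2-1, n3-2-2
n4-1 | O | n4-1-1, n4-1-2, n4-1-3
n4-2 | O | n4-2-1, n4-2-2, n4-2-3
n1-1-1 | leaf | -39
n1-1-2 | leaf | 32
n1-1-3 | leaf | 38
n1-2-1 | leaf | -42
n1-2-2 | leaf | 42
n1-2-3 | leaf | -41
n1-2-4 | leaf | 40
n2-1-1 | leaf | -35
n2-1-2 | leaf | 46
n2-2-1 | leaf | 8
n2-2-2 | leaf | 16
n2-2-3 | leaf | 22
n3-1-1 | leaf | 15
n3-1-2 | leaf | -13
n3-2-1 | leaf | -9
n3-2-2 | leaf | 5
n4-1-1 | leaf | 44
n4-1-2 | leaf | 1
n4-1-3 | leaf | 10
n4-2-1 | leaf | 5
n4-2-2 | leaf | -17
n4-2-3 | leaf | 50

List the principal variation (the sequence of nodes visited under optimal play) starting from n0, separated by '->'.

n1-1 (O): min(-39, 32, 38) = -39
n1-2 (O): min(-42, 42, -41, 40) = -42
n1 (X): max(-39, -42) = -39
n2-1 (O): min(-35, 46) = -35
n2-2 (O): min(8, 16, 22) = 8
n2 (X): max(-35, 8) = 8
n3-1 (O): min(15, -13) = -13
n3-2 (O): min(-9, 5) = -9
n3 (X): max(-13, -9) = -9
n4-1 (O): min(44, 1, 10) = 1
n4-2 (O): min(5, -17, 50) = -17
n4 (X): max(1, -17) = 1
n0 (O): min(-39, 8, -9, 1) = -39
At n0, O picks n1 (lowest: -39).
At n1, X picks n1-1 (highest: -39).
At n1-1, O picks n1-1-1 (lowest: -39).
Terminal value -39.

n0 -> n1 -> n1-1 -> n1-1-1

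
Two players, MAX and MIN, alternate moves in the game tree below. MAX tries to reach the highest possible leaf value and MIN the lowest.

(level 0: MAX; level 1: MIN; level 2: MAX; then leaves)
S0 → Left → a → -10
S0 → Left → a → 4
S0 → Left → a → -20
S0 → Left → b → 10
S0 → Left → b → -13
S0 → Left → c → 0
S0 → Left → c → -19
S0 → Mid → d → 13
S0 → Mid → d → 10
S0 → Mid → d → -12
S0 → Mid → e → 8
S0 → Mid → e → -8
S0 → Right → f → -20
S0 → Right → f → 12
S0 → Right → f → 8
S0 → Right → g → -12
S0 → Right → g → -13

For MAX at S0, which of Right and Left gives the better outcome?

f (MAX): max(-20, 12, 8) = 12
g (MAX): max(-12, -13) = -12
Right (MIN): min(12, -12) = -12
a (MAX): max(-10, 4, -20) = 4
b (MAX): max(10, -13) = 10
c (MAX): max(0, -19) = 0
Left (MIN): min(4, 10, 0) = 0
MAX prefers the higher value; Right=-12, Left=0. Left is better since 0 > -12.

Left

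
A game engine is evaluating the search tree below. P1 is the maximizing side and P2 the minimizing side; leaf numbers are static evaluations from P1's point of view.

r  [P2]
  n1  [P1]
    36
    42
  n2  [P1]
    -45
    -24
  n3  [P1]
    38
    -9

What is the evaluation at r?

-24

n1 (P1): max(36, 42) = 42
n2 (P1): max(-45, -24) = -24
n3 (P1): max(38, -9) = 38
r (P2): min(42, -24, 38) = -24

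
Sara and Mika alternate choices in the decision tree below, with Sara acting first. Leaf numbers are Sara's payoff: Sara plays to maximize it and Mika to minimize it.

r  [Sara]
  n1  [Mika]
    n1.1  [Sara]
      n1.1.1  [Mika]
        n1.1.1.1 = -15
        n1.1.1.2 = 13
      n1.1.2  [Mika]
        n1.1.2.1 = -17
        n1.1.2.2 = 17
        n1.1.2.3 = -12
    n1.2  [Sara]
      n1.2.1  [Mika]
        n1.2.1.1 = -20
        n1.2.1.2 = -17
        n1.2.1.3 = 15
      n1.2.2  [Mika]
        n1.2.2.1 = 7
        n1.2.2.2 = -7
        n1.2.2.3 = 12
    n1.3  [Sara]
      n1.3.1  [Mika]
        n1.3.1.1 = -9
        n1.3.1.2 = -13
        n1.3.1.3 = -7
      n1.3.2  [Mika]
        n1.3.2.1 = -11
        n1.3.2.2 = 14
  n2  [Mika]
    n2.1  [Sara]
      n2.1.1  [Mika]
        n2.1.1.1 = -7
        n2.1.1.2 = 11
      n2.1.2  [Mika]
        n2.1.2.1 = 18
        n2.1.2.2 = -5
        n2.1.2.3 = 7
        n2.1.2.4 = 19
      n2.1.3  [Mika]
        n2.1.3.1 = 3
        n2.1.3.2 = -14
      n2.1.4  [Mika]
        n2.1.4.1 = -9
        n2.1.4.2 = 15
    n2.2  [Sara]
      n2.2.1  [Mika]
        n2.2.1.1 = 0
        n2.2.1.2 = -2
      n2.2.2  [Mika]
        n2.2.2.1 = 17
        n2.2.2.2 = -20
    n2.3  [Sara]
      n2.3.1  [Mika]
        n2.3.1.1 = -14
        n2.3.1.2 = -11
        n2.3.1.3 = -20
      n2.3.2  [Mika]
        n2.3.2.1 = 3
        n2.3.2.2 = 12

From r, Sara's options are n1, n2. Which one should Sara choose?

n2

n1.1.1 (Mika): min(-15, 13) = -15
n1.1.2 (Mika): min(-17, 17, -12) = -17
n1.1 (Sara): max(-15, -17) = -15
n1.2.1 (Mika): min(-20, -17, 15) = -20
n1.2.2 (Mika): min(7, -7, 12) = -7
n1.2 (Sara): max(-20, -7) = -7
n1.3.1 (Mika): min(-9, -13, -7) = -13
n1.3.2 (Mika): min(-11, 14) = -11
n1.3 (Sara): max(-13, -11) = -11
n1 (Mika): min(-15, -7, -11) = -15
n2.1.1 (Mika): min(-7, 11) = -7
n2.1.2 (Mika): min(18, -5, 7, 19) = -5
n2.1.3 (Mika): min(3, -14) = -14
n2.1.4 (Mika): min(-9, 15) = -9
n2.1 (Sara): max(-7, -5, -14, -9) = -5
n2.2.1 (Mika): min(0, -2) = -2
n2.2.2 (Mika): min(17, -20) = -20
n2.2 (Sara): max(-2, -20) = -2
n2.3.1 (Mika): min(-14, -11, -20) = -20
n2.3.2 (Mika): min(3, 12) = 3
n2.3 (Sara): max(-20, 3) = 3
n2 (Mika): min(-5, -2, 3) = -5
r (Sara): max(-15, -5) = -5
Sara at r wants the highest of {n1=-15, n2=-5}, so chooses n2.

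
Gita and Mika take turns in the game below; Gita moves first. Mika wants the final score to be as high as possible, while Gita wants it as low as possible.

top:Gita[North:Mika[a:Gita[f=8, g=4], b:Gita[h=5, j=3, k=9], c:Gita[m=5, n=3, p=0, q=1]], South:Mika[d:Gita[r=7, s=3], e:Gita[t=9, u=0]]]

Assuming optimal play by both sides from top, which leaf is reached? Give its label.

s

a (Gita): min(8, 4) = 4
b (Gita): min(5, 3, 9) = 3
c (Gita): min(5, 3, 0, 1) = 0
North (Mika): max(4, 3, 0) = 4
d (Gita): min(7, 3) = 3
e (Gita): min(9, 0) = 0
South (Mika): max(3, 0) = 3
top (Gita): min(4, 3) = 3
At top, Gita picks South (lowest: 3).
At South, Mika picks d (highest: 3).
At d, Gita picks s (lowest: 3).
Terminal value 3.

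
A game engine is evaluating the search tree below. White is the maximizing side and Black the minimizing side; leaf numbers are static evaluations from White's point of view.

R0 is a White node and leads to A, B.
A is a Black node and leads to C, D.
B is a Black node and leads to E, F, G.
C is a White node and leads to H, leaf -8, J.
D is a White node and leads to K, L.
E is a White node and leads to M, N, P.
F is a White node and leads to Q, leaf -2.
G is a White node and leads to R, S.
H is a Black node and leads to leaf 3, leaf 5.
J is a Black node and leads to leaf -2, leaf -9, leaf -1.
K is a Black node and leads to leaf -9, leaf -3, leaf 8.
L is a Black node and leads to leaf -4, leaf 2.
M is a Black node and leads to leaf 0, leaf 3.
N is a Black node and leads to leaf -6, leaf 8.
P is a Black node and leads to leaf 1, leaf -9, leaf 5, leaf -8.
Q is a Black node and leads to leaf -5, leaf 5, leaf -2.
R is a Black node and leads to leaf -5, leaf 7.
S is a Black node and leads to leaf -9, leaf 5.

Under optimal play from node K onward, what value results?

-9

K (Black): min(-9, -3, 8) = -9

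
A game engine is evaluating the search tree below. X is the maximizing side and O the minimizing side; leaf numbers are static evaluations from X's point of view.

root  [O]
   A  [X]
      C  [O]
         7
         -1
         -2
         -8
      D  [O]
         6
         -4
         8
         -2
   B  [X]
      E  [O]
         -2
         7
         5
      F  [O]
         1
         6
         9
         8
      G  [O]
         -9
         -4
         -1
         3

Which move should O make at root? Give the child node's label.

A

C (O): min(7, -1, -2, -8) = -8
D (O): min(6, -4, 8, -2) = -4
A (X): max(-8, -4) = -4
E (O): min(-2, 7, 5) = -2
F (O): min(1, 6, 9, 8) = 1
G (O): min(-9, -4, -1, 3) = -9
B (X): max(-2, 1, -9) = 1
root (O): min(-4, 1) = -4
O at root wants the lowest of {A=-4, B=1}, so chooses A.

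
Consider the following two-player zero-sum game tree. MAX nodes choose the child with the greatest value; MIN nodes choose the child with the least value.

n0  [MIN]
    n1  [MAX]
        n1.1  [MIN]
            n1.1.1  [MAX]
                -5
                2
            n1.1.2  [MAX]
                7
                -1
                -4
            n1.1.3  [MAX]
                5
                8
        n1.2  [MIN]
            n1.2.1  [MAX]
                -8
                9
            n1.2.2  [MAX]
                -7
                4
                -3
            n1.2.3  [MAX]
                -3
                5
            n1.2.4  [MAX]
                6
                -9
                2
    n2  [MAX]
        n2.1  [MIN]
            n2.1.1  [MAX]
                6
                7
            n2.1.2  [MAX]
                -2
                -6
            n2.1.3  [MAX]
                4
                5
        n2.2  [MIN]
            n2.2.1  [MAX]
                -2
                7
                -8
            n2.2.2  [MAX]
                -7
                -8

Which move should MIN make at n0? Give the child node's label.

n1.1.1 (MAX): max(-5, 2) = 2
n1.1.2 (MAX): max(7, -1, -4) = 7
n1.1.3 (MAX): max(5, 8) = 8
n1.1 (MIN): min(2, 7, 8) = 2
n1.2.1 (MAX): max(-8, 9) = 9
n1.2.2 (MAX): max(-7, 4, -3) = 4
n1.2.3 (MAX): max(-3, 5) = 5
n1.2.4 (MAX): max(6, -9, 2) = 6
n1.2 (MIN): min(9, 4, 5, 6) = 4
n1 (MAX): max(2, 4) = 4
n2.1.1 (MAX): max(6, 7) = 7
n2.1.2 (MAX): max(-2, -6) = -2
n2.1.3 (MAX): max(4, 5) = 5
n2.1 (MIN): min(7, -2, 5) = -2
n2.2.1 (MAX): max(-2, 7, -8) = 7
n2.2.2 (MAX): max(-7, -8) = -7
n2.2 (MIN): min(7, -7) = -7
n2 (MAX): max(-2, -7) = -2
n0 (MIN): min(4, -2) = -2
MIN at n0 wants the lowest of {n1=4, n2=-2}, so chooses n2.

n2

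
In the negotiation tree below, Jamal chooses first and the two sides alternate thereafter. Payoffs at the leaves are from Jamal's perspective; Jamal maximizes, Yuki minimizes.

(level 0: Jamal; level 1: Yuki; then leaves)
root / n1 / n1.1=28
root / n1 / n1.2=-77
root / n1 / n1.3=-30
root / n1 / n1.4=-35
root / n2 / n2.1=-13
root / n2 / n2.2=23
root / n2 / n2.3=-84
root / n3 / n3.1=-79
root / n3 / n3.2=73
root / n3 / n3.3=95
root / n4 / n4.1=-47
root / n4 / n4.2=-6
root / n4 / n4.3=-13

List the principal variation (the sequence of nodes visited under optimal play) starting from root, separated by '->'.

n1 (Yuki): min(28, -77, -30, -35) = -77
n2 (Yuki): min(-13, 23, -84) = -84
n3 (Yuki): min(-79, 73, 95) = -79
n4 (Yuki): min(-47, -6, -13) = -47
root (Jamal): max(-77, -84, -79, -47) = -47
At root, Jamal picks n4 (highest: -47).
At n4, Yuki picks n4.1 (lowest: -47).
Terminal value -47.

root -> n4 -> n4.1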